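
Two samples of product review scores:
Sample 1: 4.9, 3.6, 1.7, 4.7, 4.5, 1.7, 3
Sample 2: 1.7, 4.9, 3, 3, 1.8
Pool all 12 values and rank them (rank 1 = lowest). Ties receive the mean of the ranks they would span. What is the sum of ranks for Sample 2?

29.5

Sorted (ascending): 1.7, 1.7, 1.7, 1.8, 3, 3, 3, 3.6, 4.5, 4.7, 4.9, 4.9
The 3 values of 1.7 occupy positions 1–3 → average rank 2.
The 3 values of 3 occupy positions 5–7 → average rank 6.
The 2 values of 4.9 occupy positions 11–12 → average rank (11+12)/2 = 11.5.
Sample 2 values → pooled ranks: 1.7→2, 4.9→11.5, 3→6, 3→6, 1.8→4
Rank sum = 2 + 11.5 + 6 + 6 + 4 = 29.5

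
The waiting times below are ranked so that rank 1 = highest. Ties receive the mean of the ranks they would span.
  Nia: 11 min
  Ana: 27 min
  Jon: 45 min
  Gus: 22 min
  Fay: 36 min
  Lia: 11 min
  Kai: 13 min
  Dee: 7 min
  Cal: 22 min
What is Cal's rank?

4.5

Sorted (descending): 45, 36, 27, 22, 22, 13, 11, 11, 7
The 2 values of 22 occupy positions 4–5 → average rank (4+5)/2 = 4.5.
The 2 values of 11 occupy positions 7–8 → average rank (7+8)/2 = 7.5.
Cal has value 22 min → rank 4.5.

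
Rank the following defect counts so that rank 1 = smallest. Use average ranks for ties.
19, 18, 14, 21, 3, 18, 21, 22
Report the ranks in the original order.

5, 3.5, 2, 6.5, 1, 3.5, 6.5, 8

Sorted (ascending): 3, 14, 18, 18, 19, 21, 21, 22
The 2 values of 18 occupy positions 3–4 → average rank (3+4)/2 = 3.5.
The 2 values of 21 occupy positions 6–7 → average rank (6+7)/2 = 6.5.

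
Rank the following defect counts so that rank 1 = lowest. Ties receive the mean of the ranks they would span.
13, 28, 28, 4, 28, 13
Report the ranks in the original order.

2.5, 5, 5, 1, 5, 2.5

Sorted (ascending): 4, 13, 13, 28, 28, 28
The 2 values of 13 occupy positions 2–3 → average rank (2+3)/2 = 2.5.
The 3 values of 28 occupy positions 4–6 → average rank 5.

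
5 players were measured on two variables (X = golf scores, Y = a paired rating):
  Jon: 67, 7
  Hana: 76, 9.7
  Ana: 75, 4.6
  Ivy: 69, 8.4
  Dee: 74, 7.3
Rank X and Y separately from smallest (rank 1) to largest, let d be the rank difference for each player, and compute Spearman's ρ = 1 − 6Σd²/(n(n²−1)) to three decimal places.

0.300

Ranks of variable 1: 1, 5, 4, 2, 3
Ranks of variable 2: 2, 5, 1, 4, 3
d = r₁ − r₂: -1, 0, 3, -2, 0
d²: 1, 0, 9, 4, 0; Σd² = 14
ρ = 1 − 6·14/(5·24) = 1 − 84/120 = 0.300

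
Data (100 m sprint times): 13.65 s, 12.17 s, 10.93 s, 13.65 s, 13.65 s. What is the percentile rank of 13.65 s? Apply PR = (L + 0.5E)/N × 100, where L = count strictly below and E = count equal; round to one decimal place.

70.0

N = 5.
Strictly below 13.65: 2. Equal to 13.65: 3.
PR = (2 + 0.5·3)/5 × 100 = 70.0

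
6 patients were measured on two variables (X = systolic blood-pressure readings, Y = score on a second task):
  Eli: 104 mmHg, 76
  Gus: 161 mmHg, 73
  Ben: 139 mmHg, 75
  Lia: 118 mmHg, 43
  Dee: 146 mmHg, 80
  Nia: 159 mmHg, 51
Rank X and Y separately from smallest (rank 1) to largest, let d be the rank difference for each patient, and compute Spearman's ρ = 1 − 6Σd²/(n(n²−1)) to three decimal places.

-0.143

Ranks of variable 1: 1, 6, 3, 2, 4, 5
Ranks of variable 2: 5, 3, 4, 1, 6, 2
d = r₁ − r₂: -4, 3, -1, 1, -2, 3
d²: 16, 9, 1, 1, 4, 9; Σd² = 40
ρ = 1 − 6·40/(6·35) = 1 − 240/210 = -0.143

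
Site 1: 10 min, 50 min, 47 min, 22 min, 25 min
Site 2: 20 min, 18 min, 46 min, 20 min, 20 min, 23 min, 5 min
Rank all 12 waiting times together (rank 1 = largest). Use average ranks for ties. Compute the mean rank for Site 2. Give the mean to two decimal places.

7.71

Sorted (descending): 50, 47, 46, 25, 23, 22, 20, 20, 20, 18, 10, 5
The 3 values of 20 occupy positions 7–9 → average rank 8.
Site 2 values → pooled ranks: 20→8, 18→10, 46→3, 20→8, 20→8, 23→5, 5→12
Mean rank = (8 + 10 + 3 + 8 + 8 + 5 + 12) / 7 = 7.71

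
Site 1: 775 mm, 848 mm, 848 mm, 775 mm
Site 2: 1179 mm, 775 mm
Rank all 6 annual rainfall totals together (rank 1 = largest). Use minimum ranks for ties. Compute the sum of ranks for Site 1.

Sorted (descending): 1179, 848, 848, 775, 775, 775
The 2 values of 848 occupy positions 2–3 → each gets rank 2.
The 3 values of 775 occupy positions 4–6 → each gets rank 4.
Site 1 values → pooled ranks: 775→4, 848→2, 848→2, 775→4
Rank sum = 4 + 2 + 2 + 4 = 12

12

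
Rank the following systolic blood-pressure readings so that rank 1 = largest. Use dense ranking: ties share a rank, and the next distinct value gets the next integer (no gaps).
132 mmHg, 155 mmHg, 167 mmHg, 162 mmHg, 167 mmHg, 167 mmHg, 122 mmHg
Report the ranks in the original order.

Sorted (descending): 167, 167, 167, 162, 155, 132, 122
The 3 values of 167 share dense rank 1.
Remaining distinct values take the next consecutive integers.

4, 3, 1, 2, 1, 1, 5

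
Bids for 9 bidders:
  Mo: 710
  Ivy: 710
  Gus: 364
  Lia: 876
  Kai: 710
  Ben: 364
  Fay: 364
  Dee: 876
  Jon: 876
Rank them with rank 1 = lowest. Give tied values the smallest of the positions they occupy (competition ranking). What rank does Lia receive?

Sorted (ascending): 364, 364, 364, 710, 710, 710, 876, 876, 876
The 3 values of 364 occupy positions 1–3 → each gets rank 1.
The 3 values of 710 occupy positions 4–6 → each gets rank 4.
The 3 values of 876 occupy positions 7–9 → each gets rank 7.
Lia has value 876 → rank 7.

7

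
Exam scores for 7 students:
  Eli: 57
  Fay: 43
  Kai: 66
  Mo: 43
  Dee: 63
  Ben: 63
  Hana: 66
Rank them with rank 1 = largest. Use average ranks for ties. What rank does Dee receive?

3.5

Sorted (descending): 66, 66, 63, 63, 57, 43, 43
The 2 values of 66 occupy positions 1–2 → average rank (1+2)/2 = 1.5.
The 2 values of 63 occupy positions 3–4 → average rank (3+4)/2 = 3.5.
The 2 values of 43 occupy positions 6–7 → average rank (6+7)/2 = 6.5.
Dee has value 63 → rank 3.5.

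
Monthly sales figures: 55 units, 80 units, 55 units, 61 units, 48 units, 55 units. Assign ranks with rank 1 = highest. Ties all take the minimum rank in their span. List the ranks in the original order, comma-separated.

3, 1, 3, 2, 6, 3

Sorted (descending): 80, 61, 55, 55, 55, 48
The 3 values of 55 occupy positions 3–5 → each gets rank 3.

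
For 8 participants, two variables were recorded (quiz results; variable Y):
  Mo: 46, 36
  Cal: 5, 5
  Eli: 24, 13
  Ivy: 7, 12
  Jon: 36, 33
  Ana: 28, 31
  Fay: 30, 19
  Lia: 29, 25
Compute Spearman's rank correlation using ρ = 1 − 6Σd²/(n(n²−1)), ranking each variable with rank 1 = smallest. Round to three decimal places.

Ranks of variable 1: 8, 1, 3, 2, 7, 4, 6, 5
Ranks of variable 2: 8, 1, 3, 2, 7, 6, 4, 5
d = r₁ − r₂: 0, 0, 0, 0, 0, -2, 2, 0
d²: 0, 0, 0, 0, 0, 4, 4, 0; Σd² = 8
ρ = 1 − 6·8/(8·63) = 1 − 48/504 = 0.905

0.905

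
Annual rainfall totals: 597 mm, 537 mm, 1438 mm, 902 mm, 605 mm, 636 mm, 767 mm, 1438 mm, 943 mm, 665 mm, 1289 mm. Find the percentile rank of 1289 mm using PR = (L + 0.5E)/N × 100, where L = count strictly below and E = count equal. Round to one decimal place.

77.3

N = 11.
Strictly below 1289: 8. Equal to 1289: 1.
PR = (8 + 0.5·1)/11 × 100 = 77.3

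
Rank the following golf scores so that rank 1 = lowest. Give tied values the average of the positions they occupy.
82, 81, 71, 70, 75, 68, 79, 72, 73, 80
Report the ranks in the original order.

10, 9, 3, 2, 6, 1, 7, 4, 5, 8

Sorted (ascending): 68, 70, 71, 72, 73, 75, 79, 80, 81, 82
No ties — each value takes its position as its rank.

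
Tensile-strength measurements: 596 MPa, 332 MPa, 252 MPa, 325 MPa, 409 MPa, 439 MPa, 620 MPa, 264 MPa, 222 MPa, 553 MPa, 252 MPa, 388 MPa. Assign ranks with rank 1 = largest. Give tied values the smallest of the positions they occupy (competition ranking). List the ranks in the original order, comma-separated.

2, 7, 10, 8, 5, 4, 1, 9, 12, 3, 10, 6

Sorted (descending): 620, 596, 553, 439, 409, 388, 332, 325, 264, 252, 252, 222
The 2 values of 252 occupy positions 10–11 → each gets rank 10.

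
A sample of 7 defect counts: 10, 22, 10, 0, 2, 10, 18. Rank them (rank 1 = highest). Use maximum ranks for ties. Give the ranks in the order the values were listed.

5, 1, 5, 7, 6, 5, 2

Sorted (descending): 22, 18, 10, 10, 10, 2, 0
The 3 values of 10 occupy positions 3–5 → each gets rank 5.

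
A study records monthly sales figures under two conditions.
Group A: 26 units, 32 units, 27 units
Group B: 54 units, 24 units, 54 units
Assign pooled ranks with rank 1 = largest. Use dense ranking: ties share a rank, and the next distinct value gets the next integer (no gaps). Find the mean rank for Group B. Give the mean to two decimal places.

Sorted (descending): 54, 54, 32, 27, 26, 24
The 2 values of 54 share dense rank 1.
Remaining distinct values take the next consecutive integers.
Group B values → pooled ranks: 54→1, 24→5, 54→1
Mean rank = (1 + 5 + 1) / 3 = 2.33

2.33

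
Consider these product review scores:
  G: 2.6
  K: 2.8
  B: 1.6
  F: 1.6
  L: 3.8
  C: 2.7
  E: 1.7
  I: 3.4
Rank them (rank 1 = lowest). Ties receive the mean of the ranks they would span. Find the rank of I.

7

Sorted (ascending): 1.6, 1.6, 1.7, 2.6, 2.7, 2.8, 3.4, 3.8
The 2 values of 1.6 occupy positions 1–2 → average rank (1+2)/2 = 1.5.
I has value 3.4 → rank 7.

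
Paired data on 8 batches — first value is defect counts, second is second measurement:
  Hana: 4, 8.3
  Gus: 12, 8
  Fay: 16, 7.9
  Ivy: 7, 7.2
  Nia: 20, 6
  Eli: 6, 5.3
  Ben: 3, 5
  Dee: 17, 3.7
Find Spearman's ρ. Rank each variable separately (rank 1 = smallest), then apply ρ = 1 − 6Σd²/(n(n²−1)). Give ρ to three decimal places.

-0.119

Ranks of variable 1: 2, 5, 6, 4, 8, 3, 1, 7
Ranks of variable 2: 8, 7, 6, 5, 4, 3, 2, 1
d = r₁ − r₂: -6, -2, 0, -1, 4, 0, -1, 6
d²: 36, 4, 0, 1, 16, 0, 1, 36; Σd² = 94
ρ = 1 − 6·94/(8·63) = 1 − 564/504 = -0.119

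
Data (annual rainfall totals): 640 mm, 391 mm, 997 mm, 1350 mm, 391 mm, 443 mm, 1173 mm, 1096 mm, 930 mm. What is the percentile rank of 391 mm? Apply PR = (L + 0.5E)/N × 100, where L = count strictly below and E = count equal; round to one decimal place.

11.1

N = 9.
Strictly below 391: 0. Equal to 391: 2.
PR = (0 + 0.5·2)/9 × 100 = 11.1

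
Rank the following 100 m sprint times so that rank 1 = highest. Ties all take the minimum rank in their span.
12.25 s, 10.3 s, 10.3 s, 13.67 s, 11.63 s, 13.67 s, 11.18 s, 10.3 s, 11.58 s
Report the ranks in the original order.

Sorted (descending): 13.67, 13.67, 12.25, 11.63, 11.58, 11.18, 10.3, 10.3, 10.3
The 2 values of 13.67 occupy positions 1–2 → each gets rank 1.
The 3 values of 10.3 occupy positions 7–9 → each gets rank 7.

3, 7, 7, 1, 4, 1, 6, 7, 5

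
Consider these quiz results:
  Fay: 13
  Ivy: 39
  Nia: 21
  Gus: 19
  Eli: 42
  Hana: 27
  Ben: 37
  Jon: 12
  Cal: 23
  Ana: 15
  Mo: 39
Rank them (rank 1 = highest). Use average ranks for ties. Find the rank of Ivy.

Sorted (descending): 42, 39, 39, 37, 27, 23, 21, 19, 15, 13, 12
The 2 values of 39 occupy positions 2–3 → average rank (2+3)/2 = 2.5.
Ivy has value 39 → rank 2.5.

2.5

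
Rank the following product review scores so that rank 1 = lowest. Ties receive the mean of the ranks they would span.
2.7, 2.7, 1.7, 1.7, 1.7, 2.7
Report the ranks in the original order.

Sorted (ascending): 1.7, 1.7, 1.7, 2.7, 2.7, 2.7
The 3 values of 1.7 occupy positions 1–3 → average rank 2.
The 3 values of 2.7 occupy positions 4–6 → average rank 5.

5, 5, 2, 2, 2, 5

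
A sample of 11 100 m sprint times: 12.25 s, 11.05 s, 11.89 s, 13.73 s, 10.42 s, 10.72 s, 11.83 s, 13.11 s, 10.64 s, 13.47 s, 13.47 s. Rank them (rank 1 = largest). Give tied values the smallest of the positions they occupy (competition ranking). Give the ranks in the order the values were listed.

5, 8, 6, 1, 11, 9, 7, 4, 10, 2, 2

Sorted (descending): 13.73, 13.47, 13.47, 13.11, 12.25, 11.89, 11.83, 11.05, 10.72, 10.64, 10.42
The 2 values of 13.47 occupy positions 2–3 → each gets rank 2.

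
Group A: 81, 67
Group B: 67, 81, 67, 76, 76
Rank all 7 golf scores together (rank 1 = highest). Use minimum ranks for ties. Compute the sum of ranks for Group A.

Sorted (descending): 81, 81, 76, 76, 67, 67, 67
The 2 values of 81 occupy positions 1–2 → each gets rank 1.
The 2 values of 76 occupy positions 3–4 → each gets rank 3.
The 3 values of 67 occupy positions 5–7 → each gets rank 5.
Group A values → pooled ranks: 81→1, 67→5
Rank sum = 1 + 5 = 6

6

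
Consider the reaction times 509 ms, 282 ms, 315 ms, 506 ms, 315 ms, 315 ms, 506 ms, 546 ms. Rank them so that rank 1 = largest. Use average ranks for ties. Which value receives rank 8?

282

Sorted (descending): 546, 509, 506, 506, 315, 315, 315, 282
The 2 values of 506 occupy positions 3–4 → average rank (3+4)/2 = 3.5.
The 3 values of 315 occupy positions 5–7 → average rank 6.
Rank 8 → value 282.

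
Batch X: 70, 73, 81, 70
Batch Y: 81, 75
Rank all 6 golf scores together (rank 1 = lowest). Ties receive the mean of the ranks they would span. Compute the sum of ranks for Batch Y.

Sorted (ascending): 70, 70, 73, 75, 81, 81
The 2 values of 70 occupy positions 1–2 → average rank (1+2)/2 = 1.5.
The 2 values of 81 occupy positions 5–6 → average rank (5+6)/2 = 5.5.
Batch Y values → pooled ranks: 81→5.5, 75→4
Rank sum = 5.5 + 4 = 9.5

9.5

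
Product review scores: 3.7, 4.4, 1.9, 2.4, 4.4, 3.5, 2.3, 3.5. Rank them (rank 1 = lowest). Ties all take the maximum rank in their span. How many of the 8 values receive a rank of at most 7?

Sorted (ascending): 1.9, 2.3, 2.4, 3.5, 3.5, 3.7, 4.4, 4.4
The 2 values of 3.5 occupy positions 4–5 → each gets rank 5.
The 2 values of 4.4 occupy positions 7–8 → each gets rank 8.
Ranks ≤ 7: {1, 2, 3, 5, 5, 6} → 6 values.

6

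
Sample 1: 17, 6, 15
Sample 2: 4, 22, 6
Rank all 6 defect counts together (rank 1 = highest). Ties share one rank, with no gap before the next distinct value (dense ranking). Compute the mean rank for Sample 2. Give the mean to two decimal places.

Sorted (descending): 22, 17, 15, 6, 6, 4
The 2 values of 6 share dense rank 4.
Remaining distinct values take the next consecutive integers.
Sample 2 values → pooled ranks: 4→5, 22→1, 6→4
Mean rank = (5 + 1 + 4) / 3 = 3.33

3.33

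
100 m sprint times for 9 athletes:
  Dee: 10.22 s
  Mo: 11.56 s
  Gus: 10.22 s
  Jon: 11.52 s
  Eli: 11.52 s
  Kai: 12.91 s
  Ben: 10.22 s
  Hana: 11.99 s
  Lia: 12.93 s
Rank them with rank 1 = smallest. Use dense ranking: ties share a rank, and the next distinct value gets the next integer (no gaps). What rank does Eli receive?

2

Sorted (ascending): 10.22, 10.22, 10.22, 11.52, 11.52, 11.56, 11.99, 12.91, 12.93
The 3 values of 10.22 share dense rank 1.
The 2 values of 11.52 share dense rank 2.
Remaining distinct values take the next consecutive integers.
Eli has value 11.52 s → rank 2.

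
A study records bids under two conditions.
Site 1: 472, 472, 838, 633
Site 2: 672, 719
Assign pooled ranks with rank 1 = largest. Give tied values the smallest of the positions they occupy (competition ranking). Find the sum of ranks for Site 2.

5

Sorted (descending): 838, 719, 672, 633, 472, 472
The 2 values of 472 occupy positions 5–6 → each gets rank 5.
Site 2 values → pooled ranks: 672→3, 719→2
Rank sum = 3 + 2 = 5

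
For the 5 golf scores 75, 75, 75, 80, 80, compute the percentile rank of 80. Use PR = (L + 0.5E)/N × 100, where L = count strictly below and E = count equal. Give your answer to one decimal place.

80.0

N = 5.
Strictly below 80: 3. Equal to 80: 2.
PR = (3 + 0.5·2)/5 × 100 = 80.0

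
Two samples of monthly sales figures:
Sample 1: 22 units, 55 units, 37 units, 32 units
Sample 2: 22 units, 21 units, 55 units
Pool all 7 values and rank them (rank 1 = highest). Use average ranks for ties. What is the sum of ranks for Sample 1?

Sorted (descending): 55, 55, 37, 32, 22, 22, 21
The 2 values of 55 occupy positions 1–2 → average rank (1+2)/2 = 1.5.
The 2 values of 22 occupy positions 5–6 → average rank (5+6)/2 = 5.5.
Sample 1 values → pooled ranks: 22→5.5, 55→1.5, 37→3, 32→4
Rank sum = 5.5 + 1.5 + 3 + 4 = 14

14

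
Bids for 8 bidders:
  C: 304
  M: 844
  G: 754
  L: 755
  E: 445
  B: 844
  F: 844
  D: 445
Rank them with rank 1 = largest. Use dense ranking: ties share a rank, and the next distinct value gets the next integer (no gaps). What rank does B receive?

1

Sorted (descending): 844, 844, 844, 755, 754, 445, 445, 304
The 3 values of 844 share dense rank 1.
The 2 values of 445 share dense rank 4.
Remaining distinct values take the next consecutive integers.
B has value 844 → rank 1.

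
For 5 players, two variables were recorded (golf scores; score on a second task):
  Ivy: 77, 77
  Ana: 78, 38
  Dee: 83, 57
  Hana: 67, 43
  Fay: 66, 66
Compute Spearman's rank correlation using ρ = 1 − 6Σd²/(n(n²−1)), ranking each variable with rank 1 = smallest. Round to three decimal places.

-0.300

Ranks of variable 1: 3, 4, 5, 2, 1
Ranks of variable 2: 5, 1, 3, 2, 4
d = r₁ − r₂: -2, 3, 2, 0, -3
d²: 4, 9, 4, 0, 9; Σd² = 26
ρ = 1 − 6·26/(5·24) = 1 − 156/120 = -0.300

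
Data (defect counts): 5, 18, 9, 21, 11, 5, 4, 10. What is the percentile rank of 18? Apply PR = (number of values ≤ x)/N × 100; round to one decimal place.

N = 8.
Strictly below 18: 6. Equal to 18: 1.
PR = 7/8 × 100 = 87.5

87.5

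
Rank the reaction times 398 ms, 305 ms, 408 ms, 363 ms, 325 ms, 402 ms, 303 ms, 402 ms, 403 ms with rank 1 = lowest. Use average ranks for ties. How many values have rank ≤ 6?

5

Sorted (ascending): 303, 305, 325, 363, 398, 402, 402, 403, 408
The 2 values of 402 occupy positions 6–7 → average rank (6+7)/2 = 6.5.
Ranks ≤ 6: {1, 2, 3, 4, 5} → 5 values.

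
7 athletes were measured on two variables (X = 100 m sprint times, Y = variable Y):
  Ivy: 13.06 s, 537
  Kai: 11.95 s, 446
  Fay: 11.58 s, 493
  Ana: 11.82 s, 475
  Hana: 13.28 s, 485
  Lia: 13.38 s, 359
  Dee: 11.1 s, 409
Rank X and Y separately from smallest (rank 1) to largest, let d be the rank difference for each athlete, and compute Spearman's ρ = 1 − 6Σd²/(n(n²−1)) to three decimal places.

Ranks of variable 1: 5, 4, 2, 3, 6, 7, 1
Ranks of variable 2: 7, 3, 6, 4, 5, 1, 2
d = r₁ − r₂: -2, 1, -4, -1, 1, 6, -1
d²: 4, 1, 16, 1, 1, 36, 1; Σd² = 60
ρ = 1 − 6·60/(7·48) = 1 − 360/336 = -0.071

-0.071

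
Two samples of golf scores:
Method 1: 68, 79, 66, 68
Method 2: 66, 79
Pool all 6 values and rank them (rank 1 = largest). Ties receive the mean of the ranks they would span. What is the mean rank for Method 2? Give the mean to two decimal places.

Sorted (descending): 79, 79, 68, 68, 66, 66
The 2 values of 79 occupy positions 1–2 → average rank (1+2)/2 = 1.5.
The 2 values of 68 occupy positions 3–4 → average rank (3+4)/2 = 3.5.
The 2 values of 66 occupy positions 5–6 → average rank (5+6)/2 = 5.5.
Method 2 values → pooled ranks: 66→5.5, 79→1.5
Mean rank = (5.5 + 1.5) / 2 = 3.50

3.50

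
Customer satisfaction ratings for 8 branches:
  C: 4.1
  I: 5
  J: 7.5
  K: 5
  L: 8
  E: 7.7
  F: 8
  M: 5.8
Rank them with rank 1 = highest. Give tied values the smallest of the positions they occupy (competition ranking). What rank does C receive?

Sorted (descending): 8, 8, 7.7, 7.5, 5.8, 5, 5, 4.1
The 2 values of 8 occupy positions 1–2 → each gets rank 1.
The 2 values of 5 occupy positions 6–7 → each gets rank 6.
C has value 4.1 → rank 8.

8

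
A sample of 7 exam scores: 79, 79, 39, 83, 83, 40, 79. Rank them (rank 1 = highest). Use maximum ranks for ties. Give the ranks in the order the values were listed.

5, 5, 7, 2, 2, 6, 5

Sorted (descending): 83, 83, 79, 79, 79, 40, 39
The 2 values of 83 occupy positions 1–2 → each gets rank 2.
The 3 values of 79 occupy positions 3–5 → each gets rank 5.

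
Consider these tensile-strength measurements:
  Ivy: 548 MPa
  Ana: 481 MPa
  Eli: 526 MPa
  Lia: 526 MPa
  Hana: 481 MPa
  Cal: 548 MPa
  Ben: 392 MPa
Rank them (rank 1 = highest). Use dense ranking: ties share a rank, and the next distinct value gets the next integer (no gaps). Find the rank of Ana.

Sorted (descending): 548, 548, 526, 526, 481, 481, 392
The 2 values of 548 share dense rank 1.
The 2 values of 526 share dense rank 2.
The 2 values of 481 share dense rank 3.
Remaining distinct values take the next consecutive integers.
Ana has value 481 MPa → rank 3.

3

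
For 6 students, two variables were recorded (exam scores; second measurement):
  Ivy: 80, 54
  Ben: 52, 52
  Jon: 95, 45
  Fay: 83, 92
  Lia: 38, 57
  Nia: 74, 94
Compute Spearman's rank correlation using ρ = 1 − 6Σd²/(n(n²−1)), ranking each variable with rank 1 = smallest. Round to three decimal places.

-0.257

Ranks of variable 1: 4, 2, 6, 5, 1, 3
Ranks of variable 2: 3, 2, 1, 5, 4, 6
d = r₁ − r₂: 1, 0, 5, 0, -3, -3
d²: 1, 0, 25, 0, 9, 9; Σd² = 44
ρ = 1 − 6·44/(6·35) = 1 − 264/210 = -0.257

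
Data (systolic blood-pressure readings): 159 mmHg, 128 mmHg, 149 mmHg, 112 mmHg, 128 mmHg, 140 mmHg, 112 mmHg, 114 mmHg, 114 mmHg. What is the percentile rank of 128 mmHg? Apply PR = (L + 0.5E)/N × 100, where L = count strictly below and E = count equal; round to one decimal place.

55.6

N = 9.
Strictly below 128: 4. Equal to 128: 2.
PR = (4 + 0.5·2)/9 × 100 = 55.6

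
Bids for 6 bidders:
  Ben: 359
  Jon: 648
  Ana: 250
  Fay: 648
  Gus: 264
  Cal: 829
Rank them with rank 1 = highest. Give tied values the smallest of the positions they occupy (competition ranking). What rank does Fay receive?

Sorted (descending): 829, 648, 648, 359, 264, 250
The 2 values of 648 occupy positions 2–3 → each gets rank 2.
Fay has value 648 → rank 2.

2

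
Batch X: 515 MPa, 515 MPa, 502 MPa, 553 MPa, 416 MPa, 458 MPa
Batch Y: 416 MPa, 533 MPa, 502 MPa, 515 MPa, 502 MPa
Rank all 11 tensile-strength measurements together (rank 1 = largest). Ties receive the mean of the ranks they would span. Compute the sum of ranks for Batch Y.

30.5

Sorted (descending): 553, 533, 515, 515, 515, 502, 502, 502, 458, 416, 416
The 3 values of 515 occupy positions 3–5 → average rank 4.
The 3 values of 502 occupy positions 6–8 → average rank 7.
The 2 values of 416 occupy positions 10–11 → average rank (10+11)/2 = 10.5.
Batch Y values → pooled ranks: 416→10.5, 533→2, 502→7, 515→4, 502→7
Rank sum = 10.5 + 2 + 7 + 4 + 7 = 30.5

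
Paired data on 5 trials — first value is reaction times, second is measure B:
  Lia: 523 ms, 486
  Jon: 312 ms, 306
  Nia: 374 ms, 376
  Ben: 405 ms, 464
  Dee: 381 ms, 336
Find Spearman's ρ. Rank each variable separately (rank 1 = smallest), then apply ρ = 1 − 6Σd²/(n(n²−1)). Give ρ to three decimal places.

Ranks of variable 1: 5, 1, 2, 4, 3
Ranks of variable 2: 5, 1, 3, 4, 2
d = r₁ − r₂: 0, 0, -1, 0, 1
d²: 0, 0, 1, 0, 1; Σd² = 2
ρ = 1 − 6·2/(5·24) = 1 − 12/120 = 0.900

0.900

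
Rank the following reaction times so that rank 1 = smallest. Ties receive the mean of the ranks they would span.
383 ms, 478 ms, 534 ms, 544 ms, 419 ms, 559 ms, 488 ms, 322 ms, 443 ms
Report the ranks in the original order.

Sorted (ascending): 322, 383, 419, 443, 478, 488, 534, 544, 559
No ties — each value takes its position as its rank.

2, 5, 7, 8, 3, 9, 6, 1, 4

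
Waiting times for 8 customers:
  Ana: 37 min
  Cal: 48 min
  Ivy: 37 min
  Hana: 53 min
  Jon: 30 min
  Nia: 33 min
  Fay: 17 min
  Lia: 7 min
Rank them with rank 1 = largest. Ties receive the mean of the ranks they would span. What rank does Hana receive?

Sorted (descending): 53, 48, 37, 37, 33, 30, 17, 7
The 2 values of 37 occupy positions 3–4 → average rank (3+4)/2 = 3.5.
Hana has value 53 min → rank 1.

1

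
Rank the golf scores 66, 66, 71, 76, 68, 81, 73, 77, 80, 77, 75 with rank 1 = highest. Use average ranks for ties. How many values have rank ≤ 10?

Sorted (descending): 81, 80, 77, 77, 76, 75, 73, 71, 68, 66, 66
The 2 values of 77 occupy positions 3–4 → average rank (3+4)/2 = 3.5.
The 2 values of 66 occupy positions 10–11 → average rank (10+11)/2 = 10.5.
Ranks ≤ 10: {1, 2, 3.5, 3.5, 5, 6, 7, 8, 9} → 9 values.

9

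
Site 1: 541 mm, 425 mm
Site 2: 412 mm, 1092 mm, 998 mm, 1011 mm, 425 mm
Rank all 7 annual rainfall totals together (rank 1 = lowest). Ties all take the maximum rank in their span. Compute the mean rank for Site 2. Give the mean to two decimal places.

Sorted (ascending): 412, 425, 425, 541, 998, 1011, 1092
The 2 values of 425 occupy positions 2–3 → each gets rank 3.
Site 2 values → pooled ranks: 412→1, 1092→7, 998→5, 1011→6, 425→3
Mean rank = (1 + 7 + 5 + 6 + 3) / 5 = 4.40

4.40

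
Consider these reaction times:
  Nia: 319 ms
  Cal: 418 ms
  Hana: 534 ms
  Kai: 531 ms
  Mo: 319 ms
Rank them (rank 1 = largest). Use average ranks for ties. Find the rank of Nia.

4.5

Sorted (descending): 534, 531, 418, 319, 319
The 2 values of 319 occupy positions 4–5 → average rank (4+5)/2 = 4.5.
Nia has value 319 ms → rank 4.5.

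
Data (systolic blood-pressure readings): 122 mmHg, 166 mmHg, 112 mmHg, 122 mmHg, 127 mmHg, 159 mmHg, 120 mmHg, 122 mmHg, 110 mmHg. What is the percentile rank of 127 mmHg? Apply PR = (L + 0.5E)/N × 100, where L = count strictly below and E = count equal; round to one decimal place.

72.2

N = 9.
Strictly below 127: 6. Equal to 127: 1.
PR = (6 + 0.5·1)/9 × 100 = 72.2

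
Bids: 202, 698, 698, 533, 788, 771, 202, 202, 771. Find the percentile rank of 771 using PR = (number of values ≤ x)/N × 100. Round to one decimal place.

N = 9.
Strictly below 771: 6. Equal to 771: 2.
PR = 8/9 × 100 = 88.9

88.9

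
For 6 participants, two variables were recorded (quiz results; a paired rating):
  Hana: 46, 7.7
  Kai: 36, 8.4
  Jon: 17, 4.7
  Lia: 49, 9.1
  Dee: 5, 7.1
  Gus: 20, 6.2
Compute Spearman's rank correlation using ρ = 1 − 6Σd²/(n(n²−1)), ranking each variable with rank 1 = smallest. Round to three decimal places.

Ranks of variable 1: 5, 4, 2, 6, 1, 3
Ranks of variable 2: 4, 5, 1, 6, 3, 2
d = r₁ − r₂: 1, -1, 1, 0, -2, 1
d²: 1, 1, 1, 0, 4, 1; Σd² = 8
ρ = 1 − 6·8/(6·35) = 1 − 48/210 = 0.771

0.771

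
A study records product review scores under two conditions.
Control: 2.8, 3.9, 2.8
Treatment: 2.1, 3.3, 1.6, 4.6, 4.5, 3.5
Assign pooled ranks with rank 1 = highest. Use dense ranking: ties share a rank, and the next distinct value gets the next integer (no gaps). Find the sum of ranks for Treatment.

27

Sorted (descending): 4.6, 4.5, 3.9, 3.5, 3.3, 2.8, 2.8, 2.1, 1.6
The 2 values of 2.8 share dense rank 6.
Remaining distinct values take the next consecutive integers.
Treatment values → pooled ranks: 2.1→7, 3.3→5, 1.6→8, 4.6→1, 4.5→2, 3.5→4
Rank sum = 7 + 5 + 8 + 1 + 2 + 4 = 27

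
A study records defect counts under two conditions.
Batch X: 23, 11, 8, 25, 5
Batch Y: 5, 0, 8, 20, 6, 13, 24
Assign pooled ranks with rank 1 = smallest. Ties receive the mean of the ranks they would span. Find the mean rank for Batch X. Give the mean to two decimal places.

Sorted (ascending): 0, 5, 5, 6, 8, 8, 11, 13, 20, 23, 24, 25
The 2 values of 5 occupy positions 2–3 → average rank (2+3)/2 = 2.5.
The 2 values of 8 occupy positions 5–6 → average rank (5+6)/2 = 5.5.
Batch X values → pooled ranks: 23→10, 11→7, 8→5.5, 25→12, 5→2.5
Mean rank = (10 + 7 + 5.5 + 12 + 2.5) / 5 = 7.40

7.40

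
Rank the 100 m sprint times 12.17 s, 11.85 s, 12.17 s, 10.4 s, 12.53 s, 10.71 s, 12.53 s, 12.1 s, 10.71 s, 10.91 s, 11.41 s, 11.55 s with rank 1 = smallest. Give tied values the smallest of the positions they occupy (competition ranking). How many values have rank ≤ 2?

Sorted (ascending): 10.4, 10.71, 10.71, 10.91, 11.41, 11.55, 11.85, 12.1, 12.17, 12.17, 12.53, 12.53
The 2 values of 10.71 occupy positions 2–3 → each gets rank 2.
The 2 values of 12.17 occupy positions 9–10 → each gets rank 9.
The 2 values of 12.53 occupy positions 11–12 → each gets rank 11.
Ranks ≤ 2: {1, 2, 2} → 3 values.

3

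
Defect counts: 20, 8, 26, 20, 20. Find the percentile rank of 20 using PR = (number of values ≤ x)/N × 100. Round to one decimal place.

80.0

N = 5.
Strictly below 20: 1. Equal to 20: 3.
PR = 4/5 × 100 = 80.0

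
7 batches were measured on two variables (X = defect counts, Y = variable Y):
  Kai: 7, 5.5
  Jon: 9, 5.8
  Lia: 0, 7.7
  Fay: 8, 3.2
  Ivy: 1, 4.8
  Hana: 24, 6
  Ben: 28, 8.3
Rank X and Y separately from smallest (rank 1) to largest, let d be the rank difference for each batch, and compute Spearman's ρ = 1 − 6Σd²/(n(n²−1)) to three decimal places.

Ranks of variable 1: 3, 5, 1, 4, 2, 6, 7
Ranks of variable 2: 3, 4, 6, 1, 2, 5, 7
d = r₁ − r₂: 0, 1, -5, 3, 0, 1, 0
d²: 0, 1, 25, 9, 0, 1, 0; Σd² = 36
ρ = 1 − 6·36/(7·48) = 1 − 216/336 = 0.357

0.357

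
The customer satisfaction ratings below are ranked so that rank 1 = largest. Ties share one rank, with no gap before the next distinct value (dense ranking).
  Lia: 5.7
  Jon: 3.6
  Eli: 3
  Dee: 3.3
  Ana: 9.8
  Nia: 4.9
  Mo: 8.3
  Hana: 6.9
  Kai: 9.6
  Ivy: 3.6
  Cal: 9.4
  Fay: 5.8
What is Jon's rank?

9

Sorted (descending): 9.8, 9.6, 9.4, 8.3, 6.9, 5.8, 5.7, 4.9, 3.6, 3.6, 3.3, 3
The 2 values of 3.6 share dense rank 9.
Remaining distinct values take the next consecutive integers.
Jon has value 3.6 → rank 9.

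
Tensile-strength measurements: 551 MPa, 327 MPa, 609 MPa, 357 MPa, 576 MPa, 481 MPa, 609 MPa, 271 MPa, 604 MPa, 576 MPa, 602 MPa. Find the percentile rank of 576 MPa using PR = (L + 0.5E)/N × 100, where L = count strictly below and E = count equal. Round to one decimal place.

54.5

N = 11.
Strictly below 576: 5. Equal to 576: 2.
PR = (5 + 0.5·2)/11 × 100 = 54.5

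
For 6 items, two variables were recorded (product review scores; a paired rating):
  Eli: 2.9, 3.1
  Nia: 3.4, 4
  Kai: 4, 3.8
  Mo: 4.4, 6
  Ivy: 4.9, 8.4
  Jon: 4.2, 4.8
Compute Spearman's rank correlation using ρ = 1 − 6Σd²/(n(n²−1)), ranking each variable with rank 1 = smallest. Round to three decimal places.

Ranks of variable 1: 1, 2, 3, 5, 6, 4
Ranks of variable 2: 1, 3, 2, 5, 6, 4
d = r₁ − r₂: 0, -1, 1, 0, 0, 0
d²: 0, 1, 1, 0, 0, 0; Σd² = 2
ρ = 1 − 6·2/(6·35) = 1 − 12/210 = 0.943

0.943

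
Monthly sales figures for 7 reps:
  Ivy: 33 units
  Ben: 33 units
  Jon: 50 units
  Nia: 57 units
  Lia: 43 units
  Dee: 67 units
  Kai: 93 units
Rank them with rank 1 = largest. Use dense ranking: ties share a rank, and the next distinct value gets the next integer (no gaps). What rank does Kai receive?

1

Sorted (descending): 93, 67, 57, 50, 43, 33, 33
The 2 values of 33 share dense rank 6.
Remaining distinct values take the next consecutive integers.
Kai has value 93 units → rank 1.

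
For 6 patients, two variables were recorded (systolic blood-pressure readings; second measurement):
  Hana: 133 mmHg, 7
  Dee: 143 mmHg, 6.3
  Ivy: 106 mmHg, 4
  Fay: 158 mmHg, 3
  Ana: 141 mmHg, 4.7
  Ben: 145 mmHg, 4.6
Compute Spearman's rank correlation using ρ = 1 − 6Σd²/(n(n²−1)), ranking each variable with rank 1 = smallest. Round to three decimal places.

Ranks of variable 1: 2, 4, 1, 6, 3, 5
Ranks of variable 2: 6, 5, 2, 1, 4, 3
d = r₁ − r₂: -4, -1, -1, 5, -1, 2
d²: 16, 1, 1, 25, 1, 4; Σd² = 48
ρ = 1 − 6·48/(6·35) = 1 − 288/210 = -0.371

-0.371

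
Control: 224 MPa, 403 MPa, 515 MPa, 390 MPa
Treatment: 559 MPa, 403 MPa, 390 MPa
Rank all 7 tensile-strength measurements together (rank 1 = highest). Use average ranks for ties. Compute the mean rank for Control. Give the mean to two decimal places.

Sorted (descending): 559, 515, 403, 403, 390, 390, 224
The 2 values of 403 occupy positions 3–4 → average rank (3+4)/2 = 3.5.
The 2 values of 390 occupy positions 5–6 → average rank (5+6)/2 = 5.5.
Control values → pooled ranks: 224→7, 403→3.5, 515→2, 390→5.5
Mean rank = (7 + 3.5 + 2 + 5.5) / 4 = 4.50

4.50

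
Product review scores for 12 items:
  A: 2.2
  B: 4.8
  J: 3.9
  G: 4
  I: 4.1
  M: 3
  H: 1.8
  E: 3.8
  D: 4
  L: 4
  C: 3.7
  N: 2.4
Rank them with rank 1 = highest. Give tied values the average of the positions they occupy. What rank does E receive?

Sorted (descending): 4.8, 4.1, 4, 4, 4, 3.9, 3.8, 3.7, 3, 2.4, 2.2, 1.8
The 3 values of 4 occupy positions 3–5 → average rank 4.
E has value 3.8 → rank 7.

7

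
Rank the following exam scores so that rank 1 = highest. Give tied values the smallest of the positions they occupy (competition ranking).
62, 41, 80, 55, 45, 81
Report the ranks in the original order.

Sorted (descending): 81, 80, 62, 55, 45, 41
No ties — each value takes its position as its rank.

3, 6, 2, 4, 5, 1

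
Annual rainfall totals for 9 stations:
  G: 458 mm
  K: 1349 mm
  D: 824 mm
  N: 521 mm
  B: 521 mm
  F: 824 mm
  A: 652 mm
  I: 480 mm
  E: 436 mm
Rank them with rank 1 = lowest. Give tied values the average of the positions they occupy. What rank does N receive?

4.5

Sorted (ascending): 436, 458, 480, 521, 521, 652, 824, 824, 1349
The 2 values of 521 occupy positions 4–5 → average rank (4+5)/2 = 4.5.
The 2 values of 824 occupy positions 7–8 → average rank (7+8)/2 = 7.5.
N has value 521 mm → rank 4.5.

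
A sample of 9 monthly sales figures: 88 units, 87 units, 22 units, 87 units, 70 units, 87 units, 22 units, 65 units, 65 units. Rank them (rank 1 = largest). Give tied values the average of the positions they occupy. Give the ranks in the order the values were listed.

Sorted (descending): 88, 87, 87, 87, 70, 65, 65, 22, 22
The 3 values of 87 occupy positions 2–4 → average rank 3.
The 2 values of 65 occupy positions 6–7 → average rank (6+7)/2 = 6.5.
The 2 values of 22 occupy positions 8–9 → average rank (8+9)/2 = 8.5.

1, 3, 8.5, 3, 5, 3, 8.5, 6.5, 6.5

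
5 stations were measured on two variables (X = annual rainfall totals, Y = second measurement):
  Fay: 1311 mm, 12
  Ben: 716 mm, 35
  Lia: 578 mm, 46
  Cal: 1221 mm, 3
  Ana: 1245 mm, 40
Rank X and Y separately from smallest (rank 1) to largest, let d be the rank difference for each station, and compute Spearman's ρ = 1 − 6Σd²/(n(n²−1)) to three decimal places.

Ranks of variable 1: 5, 2, 1, 3, 4
Ranks of variable 2: 2, 3, 5, 1, 4
d = r₁ − r₂: 3, -1, -4, 2, 0
d²: 9, 1, 16, 4, 0; Σd² = 30
ρ = 1 − 6·30/(5·24) = 1 − 180/120 = -0.500

-0.500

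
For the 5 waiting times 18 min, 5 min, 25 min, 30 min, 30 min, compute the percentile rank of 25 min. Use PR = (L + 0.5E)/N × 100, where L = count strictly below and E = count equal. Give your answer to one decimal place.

N = 5.
Strictly below 25: 2. Equal to 25: 1.
PR = (2 + 0.5·1)/5 × 100 = 50.0

50.0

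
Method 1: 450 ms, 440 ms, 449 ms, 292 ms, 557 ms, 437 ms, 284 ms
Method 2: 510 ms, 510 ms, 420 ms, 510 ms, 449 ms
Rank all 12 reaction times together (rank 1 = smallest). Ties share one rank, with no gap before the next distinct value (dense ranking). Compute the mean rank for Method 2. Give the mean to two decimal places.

6.60

Sorted (ascending): 284, 292, 420, 437, 440, 449, 449, 450, 510, 510, 510, 557
The 2 values of 449 share dense rank 6.
The 3 values of 510 share dense rank 8.
Remaining distinct values take the next consecutive integers.
Method 2 values → pooled ranks: 510→8, 510→8, 420→3, 510→8, 449→6
Mean rank = (8 + 8 + 3 + 8 + 6) / 5 = 6.60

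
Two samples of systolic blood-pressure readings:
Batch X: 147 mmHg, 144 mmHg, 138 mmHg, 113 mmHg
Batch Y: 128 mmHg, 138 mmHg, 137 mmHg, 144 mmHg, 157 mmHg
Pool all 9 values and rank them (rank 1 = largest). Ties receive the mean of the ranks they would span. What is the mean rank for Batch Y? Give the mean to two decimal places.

Sorted (descending): 157, 147, 144, 144, 138, 138, 137, 128, 113
The 2 values of 144 occupy positions 3–4 → average rank (3+4)/2 = 3.5.
The 2 values of 138 occupy positions 5–6 → average rank (5+6)/2 = 5.5.
Batch Y values → pooled ranks: 128→8, 138→5.5, 137→7, 144→3.5, 157→1
Mean rank = (8 + 5.5 + 7 + 3.5 + 1) / 5 = 5.00

5.00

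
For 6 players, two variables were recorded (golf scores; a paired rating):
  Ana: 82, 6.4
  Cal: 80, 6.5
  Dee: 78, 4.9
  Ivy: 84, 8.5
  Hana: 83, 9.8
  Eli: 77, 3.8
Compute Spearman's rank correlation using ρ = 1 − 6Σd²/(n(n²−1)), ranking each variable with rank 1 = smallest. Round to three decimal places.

0.886

Ranks of variable 1: 4, 3, 2, 6, 5, 1
Ranks of variable 2: 3, 4, 2, 5, 6, 1
d = r₁ − r₂: 1, -1, 0, 1, -1, 0
d²: 1, 1, 0, 1, 1, 0; Σd² = 4
ρ = 1 − 6·4/(6·35) = 1 − 24/210 = 0.886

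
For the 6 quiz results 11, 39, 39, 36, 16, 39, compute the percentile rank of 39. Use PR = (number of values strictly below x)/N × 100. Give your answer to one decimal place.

50.0

N = 6.
Strictly below 39: 3. Equal to 39: 3.
PR = 3/6 × 100 = 50.0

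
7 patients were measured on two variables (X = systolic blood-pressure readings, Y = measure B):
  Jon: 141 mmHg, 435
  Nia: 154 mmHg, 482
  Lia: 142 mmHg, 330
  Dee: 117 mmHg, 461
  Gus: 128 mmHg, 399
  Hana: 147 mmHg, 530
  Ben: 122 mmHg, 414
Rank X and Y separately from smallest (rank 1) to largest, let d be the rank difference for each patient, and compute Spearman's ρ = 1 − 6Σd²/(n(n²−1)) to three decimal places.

Ranks of variable 1: 4, 7, 5, 1, 3, 6, 2
Ranks of variable 2: 4, 6, 1, 5, 2, 7, 3
d = r₁ − r₂: 0, 1, 4, -4, 1, -1, -1
d²: 0, 1, 16, 16, 1, 1, 1; Σd² = 36
ρ = 1 − 6·36/(7·48) = 1 − 216/336 = 0.357

0.357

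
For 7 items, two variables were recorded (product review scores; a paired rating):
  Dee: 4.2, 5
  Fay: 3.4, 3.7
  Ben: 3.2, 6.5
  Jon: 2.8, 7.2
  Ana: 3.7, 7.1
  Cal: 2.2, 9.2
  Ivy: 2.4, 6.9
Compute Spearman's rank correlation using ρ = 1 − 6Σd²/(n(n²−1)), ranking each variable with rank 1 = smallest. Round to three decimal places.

Ranks of variable 1: 7, 5, 4, 3, 6, 1, 2
Ranks of variable 2: 2, 1, 3, 6, 5, 7, 4
d = r₁ − r₂: 5, 4, 1, -3, 1, -6, -2
d²: 25, 16, 1, 9, 1, 36, 4; Σd² = 92
ρ = 1 − 6·92/(7·48) = 1 − 552/336 = -0.643

-0.643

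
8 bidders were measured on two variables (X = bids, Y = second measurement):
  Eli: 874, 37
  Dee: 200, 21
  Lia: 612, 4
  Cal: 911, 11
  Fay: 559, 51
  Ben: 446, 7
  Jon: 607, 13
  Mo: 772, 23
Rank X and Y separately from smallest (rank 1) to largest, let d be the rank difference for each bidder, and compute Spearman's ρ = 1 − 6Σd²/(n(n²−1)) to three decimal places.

0.024

Ranks of variable 1: 7, 1, 5, 8, 3, 2, 4, 6
Ranks of variable 2: 7, 5, 1, 3, 8, 2, 4, 6
d = r₁ − r₂: 0, -4, 4, 5, -5, 0, 0, 0
d²: 0, 16, 16, 25, 25, 0, 0, 0; Σd² = 82
ρ = 1 − 6·82/(8·63) = 1 − 492/504 = 0.024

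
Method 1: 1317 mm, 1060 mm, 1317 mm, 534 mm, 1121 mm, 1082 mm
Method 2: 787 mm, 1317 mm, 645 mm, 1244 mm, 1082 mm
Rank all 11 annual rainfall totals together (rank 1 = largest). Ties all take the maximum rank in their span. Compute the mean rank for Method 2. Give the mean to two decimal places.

Sorted (descending): 1317, 1317, 1317, 1244, 1121, 1082, 1082, 1060, 787, 645, 534
The 3 values of 1317 occupy positions 1–3 → each gets rank 3.
The 2 values of 1082 occupy positions 6–7 → each gets rank 7.
Method 2 values → pooled ranks: 787→9, 1317→3, 645→10, 1244→4, 1082→7
Mean rank = (9 + 3 + 10 + 4 + 7) / 5 = 6.60

6.60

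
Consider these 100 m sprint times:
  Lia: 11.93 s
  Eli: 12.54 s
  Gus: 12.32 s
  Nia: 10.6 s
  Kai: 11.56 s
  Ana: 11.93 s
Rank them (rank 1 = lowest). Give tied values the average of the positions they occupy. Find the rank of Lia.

3.5

Sorted (ascending): 10.6, 11.56, 11.93, 11.93, 12.32, 12.54
The 2 values of 11.93 occupy positions 3–4 → average rank (3+4)/2 = 3.5.
Lia has value 11.93 s → rank 3.5.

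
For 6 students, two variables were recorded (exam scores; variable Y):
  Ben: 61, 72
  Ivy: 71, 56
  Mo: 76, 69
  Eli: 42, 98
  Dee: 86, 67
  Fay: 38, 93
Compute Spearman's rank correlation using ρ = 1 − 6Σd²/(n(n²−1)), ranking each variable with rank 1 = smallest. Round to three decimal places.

-0.771

Ranks of variable 1: 3, 4, 5, 2, 6, 1
Ranks of variable 2: 4, 1, 3, 6, 2, 5
d = r₁ − r₂: -1, 3, 2, -4, 4, -4
d²: 1, 9, 4, 16, 16, 16; Σd² = 62
ρ = 1 − 6·62/(6·35) = 1 − 372/210 = -0.771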